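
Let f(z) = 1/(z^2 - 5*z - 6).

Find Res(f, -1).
Write f(z) = P(z)/Q(z) with P(z) = 1 and Q(z) = z^2 - 5*z - 6.
The denominator factors as Q(z) = (z + 1)*(z - 6), so z = -1 is a simple zero of Q and P is analytic there; z = -1 is therefore a simple pole and
  Res(f, z₀) = P(z₀)/Q'(z₀).

Q'(z) = 2*z - 5, so Q'(-1) = -7.
P(-1) = 1.

Res(f, -1) = (1)/(-7) = -1/7

Final answer: -1/7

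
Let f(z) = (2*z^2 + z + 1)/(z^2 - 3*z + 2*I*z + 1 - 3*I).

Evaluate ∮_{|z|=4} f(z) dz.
pi*(8 + 14*I)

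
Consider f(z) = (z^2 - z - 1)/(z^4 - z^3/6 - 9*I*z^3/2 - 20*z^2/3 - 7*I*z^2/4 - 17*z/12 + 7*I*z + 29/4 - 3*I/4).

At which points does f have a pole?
{-3/2, -1/3 + 3*I/2, 1, 1 + 3*I}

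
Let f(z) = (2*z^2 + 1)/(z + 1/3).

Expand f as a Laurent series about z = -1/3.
Put w = z - (-1/3), i.e. z = w - 1/3. The denominator is w, so it suffices to rewrite the numerator in powers of w.

P(z) = 2*z^2 + 1
P(w - 1/3) = 11/9 - 4*w/3 + 2*w^2

Dividing each term by w:
  f = 11/(9*w) - 4/3 + 2*w

Substituting back w = z + 1/3:
  f(z) = 11/(9*(z + 1/3)) - 4/3 + 2*(z + 1/3)

The series is finite because the numerator is a polynomial; the negative powers form the principal part, and the coefficient of 1/(z + 1/3) gives Res(f, -1/3) = 11/9.

Final answer: 11/(9*(z + 1/3)) - 4/3 + 2*(z + 1/3)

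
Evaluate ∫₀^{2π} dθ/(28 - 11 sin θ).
Call the integral J. The integrand is 2π-periodic and we integrate over a full period, so shifting θ does not change the value (θ → θ + π/2 turns sin θ into cos θ; θ → θ + π flips the sign of the trig term). Hence
  J = ∫₀^{2π} dθ/(28 + 11 cos θ).
Put z = e^{iθ}: then cos θ = (z + 1/z)/2, dθ = dz/(iz), and z runs once counterclockwise around |z| = 1:
  J = ∮_{|z|=1} 1/(28 + 11*(z + 1/z)/2) · dz/(iz) = (2/i) ∮_{|z|=1} dz/(11*z^2 + 56*z + 11).
The roots of 11*z^2 + 56*z + 11 are z = (-28 ± sqrt(28^2 - 11^2))/11, with sqrt(663) = sqrt(663); their product is 1, so only z₊ = -28/11 + sqrt(663)/11 lies inside the unit circle (z₋ = -28/11 - sqrt(663)/11 lies outside).
z₊ is a simple zero of q(z) = 11*z^2 + 56*z + 11, so Res(1/q, z₊) = 1/q'(z₊) with q'(z) = 22*z + 56; and q'(z₊) = 11*(z₊ - z₋) = 2*sqrt(663).
Therefore J = (2/i) · 2πi · 1/(2*sqrt(663)) = 2*pi/(sqrt(663)) = 2*sqrt(663)*pi/663

Final answer: 2*sqrt(663)*pi/663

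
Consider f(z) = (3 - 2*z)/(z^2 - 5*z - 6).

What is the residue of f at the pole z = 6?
Write f(z) = P(z)/Q(z) with P(z) = 3 - 2*z and Q(z) = z^2 - 5*z - 6.
The denominator factors as Q(z) = (z - 6)*(z + 1), so z = 6 is a simple zero of Q and P is analytic there; z = 6 is therefore a simple pole and
  Res(f, z₀) = P(z₀)/Q'(z₀).

Q'(z) = 2*z - 5, so Q'(6) = 7.
P(6) = -9.

Res(f, 6) = (-9)/(7) = -9/7

Final answer: -9/7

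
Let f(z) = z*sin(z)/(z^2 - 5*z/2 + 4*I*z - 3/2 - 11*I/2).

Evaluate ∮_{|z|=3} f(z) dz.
By the residue theorem, ∮_C f(z) dz = 2πi · (sum of the residues of f at the poles inside |z| = 3).

The denominator factors as (z - 1 + 3*I)*(z - 3/2 + I), so the singularities of f are simple poles at z = 1 - 3*I, z = 3/2 - I.
  |1 - 3*I|² = 10 > 9 = 3², so this pole is outside the contour.
  |3/2 - I|² = 13/4 < 9 = 3², so this pole is inside the contour.

With P(z) = z*sin(z) and Q(z) = z^2 - 5*z/2 + 4*I*z - 3/2 - 11*I/2, each pole is simple, so Res(f, z₀) = P(z₀)/Q'(z₀) with Q'(z) = 2*z - 5/2 + 4*I.
  Res(f, 3/2 - I) = P(3/2 - I)/Q'(3/2 - I) = ((3/2 - I)*sin(3/2 - I))/(1/2 + 2*I) = (-5/17 - 14*I/17)*sin(3/2 - I)

∮_C f(z) dz = 2πi · ((-5/17 - 14*I/17)*sin(3/2 - I)) = pi*(28/17 - 10*I/17)*sin(3/2 - I)

Final answer: pi*(28/17 - 10*I/17)*sin(3/2 - I)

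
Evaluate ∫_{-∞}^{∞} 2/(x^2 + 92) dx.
Let f(z) = 2/(z^2 + 92). The denominator has no real zeros and deg Q - deg P = 2 ≥ 2, so the integral of f over the upper semicircle |z| = R tends to 0 as R → ∞. Closing the contour in the upper half-plane,
  ∫_{-∞}^{∞} f(x) dx = 2πi · Σ Res(f, z_k)  over the poles with Im z_k > 0.

Zeros of the denominator: z^2 + 92 = 0 gives z = ±2*sqrt(23)*I.
Upper half-plane: z = 2*sqrt(23)*I (simple).

Each pole is a simple zero of Q(z) = z^2 + 92, so Res(f, z₀) = P(z₀)/Q'(z₀) with P(z) = 2, Q'(z) = 2*z:
  Res(f, 2*sqrt(23)*I) = (2)/(4*sqrt(23)*I) = -sqrt(23)*I/46

∫_{-∞}^{∞} f(x) dx = 2πi · (-sqrt(23)*I/46) = sqrt(23)*pi/23

Final answer: sqrt(23)*pi/23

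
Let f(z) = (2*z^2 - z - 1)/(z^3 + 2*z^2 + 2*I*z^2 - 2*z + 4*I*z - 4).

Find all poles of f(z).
{-2, -1 - I, 1 - I}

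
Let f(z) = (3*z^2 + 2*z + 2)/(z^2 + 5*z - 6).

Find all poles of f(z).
The singularities of f are the zeros of the denominator. Factoring,
  z^2 + 5*z - 6 = (z - 1)*(z + 6)
so the candidates are z = 1, z = -6.

Check the numerator P(z) = 3*z^2 + 2*z + 2 at each one:
  P(1) = 7 ≠ 0, so z = 1 is a (simple) pole.
  P(-6) = 98 ≠ 0, so z = -6 is a (simple) pole.

Poles of f: {-6, 1}

Final answer: {-6, 1}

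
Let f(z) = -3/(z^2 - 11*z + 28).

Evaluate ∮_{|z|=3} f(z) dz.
By the residue theorem, ∮_C f(z) dz = 2πi · (sum of the residues of f at the poles inside |z| = 3).

The denominator factors as (z - 7)*(z - 4), so the singularities of f are simple poles at z = 7, z = 4.
  |7|² = 49 > 9 = 3², so this pole is outside the contour.
  |4|² = 16 > 9 = 3², so this pole is outside the contour.

No pole lies inside the contour, so f is analytic on and inside C and the integral is 0 (Cauchy's theorem).

Final answer: 0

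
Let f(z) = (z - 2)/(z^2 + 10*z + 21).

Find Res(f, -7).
Write f(z) = P(z)/Q(z) with P(z) = z - 2 and Q(z) = z^2 + 10*z + 21.
The denominator factors as Q(z) = (z + 3)*(z + 7), so z = -7 is a simple zero of Q and P is analytic there; z = -7 is therefore a simple pole and
  Res(f, z₀) = P(z₀)/Q'(z₀).

Q'(z) = 2*z + 10, so Q'(-7) = -4.
P(-7) = -9.

Res(f, -7) = (-9)/(-4) = 9/4

Final answer: 9/4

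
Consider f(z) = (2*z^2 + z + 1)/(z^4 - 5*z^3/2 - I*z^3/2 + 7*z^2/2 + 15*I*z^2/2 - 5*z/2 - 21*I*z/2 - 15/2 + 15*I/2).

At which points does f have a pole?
The singularities of f are the zeros of the denominator. Factoring,
  z^4 - 5*z^3/2 - I*z^3/2 + 7*z^2/2 + 15*I*z^2/2 - 5*z/2 - 21*I*z/2 - 15/2 + 15*I/2 = (z - 2 + I)*(z - 3/2 + 3*I/2)*(z - I)*(z + 1 - 2*I)
so the candidates are z = 2 - I, z = 3/2 - 3*I/2, z = I, z = -1 + 2*I.

Check the numerator P(z) = 2*z^2 + z + 1 at each one:
  P(2 - I) = 9 - 9*I ≠ 0, so z = 2 - I is a (simple) pole.
  P(3/2 - 3*I/2) = 5/2 - 21*I/2 ≠ 0, so z = 3/2 - 3*I/2 is a (simple) pole.
  P(I) = -1 + I ≠ 0, so z = I is a (simple) pole.
  P(-1 + 2*I) = -6 - 6*I ≠ 0, so z = -1 + 2*I is a (simple) pole.

Poles of f: {-1 + 2*I, I, 3/2 - 3*I/2, 2 - I}

Final answer: {-1 + 2*I, I, 3/2 - 3*I/2, 2 - I}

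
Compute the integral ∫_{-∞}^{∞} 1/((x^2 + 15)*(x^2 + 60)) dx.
Let f(z) = 1/((z^2 + 15)*(z^2 + 60)). The denominator has no real zeros and deg Q - deg P = 4 ≥ 2, so the integral of f over the upper semicircle |z| = R tends to 0 as R → ∞. Closing the contour in the upper half-plane,
  ∫_{-∞}^{∞} f(x) dx = 2πi · Σ Res(f, z_k)  over the poles with Im z_k > 0.

Zeros of the denominator: z^2 + 15 = 0 gives z = ±sqrt(15)*I; z^2 + 60 = 0 gives z = ±2*sqrt(15)*I.
Upper half-plane: z = sqrt(15)*I, z = 2*sqrt(15)*I (simple).

Each pole is a simple zero of Q(z) = z^4 + 75*z^2 + 900, so Res(f, z₀) = P(z₀)/Q'(z₀) with P(z) = 1, Q'(z) = 4*z^3 + 150*z:
  Res(f, sqrt(15)*I) = (1)/(90*sqrt(15)*I) = -sqrt(15)*I/1350
  Res(f, 2*sqrt(15)*I) = (1)/(-180*sqrt(15)*I) = sqrt(15)*I/2700

Sum of residues: -sqrt(15)*I/2700
∫_{-∞}^{∞} f(x) dx = 2πi · (-sqrt(15)*I/2700) = sqrt(15)*pi/1350

Final answer: sqrt(15)*pi/1350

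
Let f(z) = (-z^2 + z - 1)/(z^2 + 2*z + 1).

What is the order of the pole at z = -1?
Factor the denominator:
  z^2 + 2*z + 1 = (z + 1)^2

The numerator P(z) = -z^2 + z - 1 has P(-1) = -3 ≠ 0, so no factor of (z + 1) cancels.
Near z = -1 we can therefore write f(z) = g(z)/(z + 1)^2 with g analytic at -1 and g(-1) ≠ 0 (g is just the numerator).

Hence z = -1 is a pole of order 2.

Final answer: 2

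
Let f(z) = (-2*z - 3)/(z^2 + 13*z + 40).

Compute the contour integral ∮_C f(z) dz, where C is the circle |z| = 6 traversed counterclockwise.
14*I*pi/3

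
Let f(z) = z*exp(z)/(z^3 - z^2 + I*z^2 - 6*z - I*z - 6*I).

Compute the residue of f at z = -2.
Write f(z) = P(z)/Q(z) with P(z) = z*exp(z) and Q(z) = z^3 - z^2 + I*z^2 - 6*z - I*z - 6*I.
The denominator factors as Q(z) = (z + 2)*(z + I)*(z - 3), so z = -2 is a simple zero of Q and P is analytic there; z = -2 is therefore a simple pole and
  Res(f, z₀) = P(z₀)/Q'(z₀).

Q'(z) = 3*z^2 - 2*z + 2*I*z - 6 - I, so Q'(-2) = 10 - 5*I.
P(-2) = -2*exp(-2).

Res(f, -2) = (-2*exp(-2))/(10 - 5*I) = (-4/25 - 2*I/25)*exp(-2)

Final answer: (-4/25 - 2*I/25)*exp(-2)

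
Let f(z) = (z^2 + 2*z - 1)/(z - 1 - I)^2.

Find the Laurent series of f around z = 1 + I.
Put w = z - (1 + I), i.e. z = w + 1 + I. The denominator is w^2, so it suffices to rewrite the numerator in powers of w.

P(z) = z^2 + 2*z - 1
P(w + 1 + I) = 1 + 4*I + (4 + 2*I)*w + w^2

Dividing each term by w^2:
  f = (1 + 4*I)/w^2 + (4 + 2*I)/w + 1

Substituting back w = z - 1 - I:
  f(z) = (1 + 4*I)/(z - 1 - I)^2 + (4 + 2*I)/(z - 1 - I) + 1

The series is finite because the numerator is a polynomial; the negative powers form the principal part, and the coefficient of 1/(z - 1 - I) gives Res(f, 1 + I) = 4 + 2*I.

Final answer: (1 + 4*I)/(z - 1 - I)^2 + (4 + 2*I)/(z - 1 - I) + 1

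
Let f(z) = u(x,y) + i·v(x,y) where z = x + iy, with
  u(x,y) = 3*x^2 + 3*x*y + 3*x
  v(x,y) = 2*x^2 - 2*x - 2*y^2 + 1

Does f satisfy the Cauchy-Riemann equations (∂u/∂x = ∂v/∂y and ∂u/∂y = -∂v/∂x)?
∂u/∂x = 6*x + 3*y + 3
∂v/∂y = -4*y
∂u/∂y = 3*x
∂v/∂x = 4*x - 2
∂u/∂x ≠ ∂v/∂y and ∂u/∂y ≠ -∂v/∂x; the Cauchy-Riemann equations are not satisfied, so f is not analytic.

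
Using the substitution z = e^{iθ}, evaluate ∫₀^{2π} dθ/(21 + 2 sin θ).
Call the integral J. The integrand is 2π-periodic and we integrate over a full period, so shifting θ does not change the value (θ → θ + π/2 turns sin θ into cos θ). Hence
  J = ∫₀^{2π} dθ/(21 + 2 cos θ).
Put z = e^{iθ}: then cos θ = (z + 1/z)/2, dθ = dz/(iz), and z runs once counterclockwise around |z| = 1:
  J = ∮_{|z|=1} 1/(21 + 2*(z + 1/z)/2) · dz/(iz) = (2/i) ∮_{|z|=1} dz/(2*z^2 + 42*z + 2).
The roots of 2*z^2 + 42*z + 2 are z = (-21 ± sqrt(21^2 - 2^2))/2, with sqrt(437) = sqrt(437); their product is 1, so only z₊ = -21/2 + sqrt(437)/2 lies inside the unit circle (z₋ = -21/2 - sqrt(437)/2 lies outside).
z₊ is a simple zero of q(z) = 2*z^2 + 42*z + 2, so Res(1/q, z₊) = 1/q'(z₊) with q'(z) = 4*z + 42; and q'(z₊) = 2*(z₊ - z₋) = 2*sqrt(437).
Therefore J = (2/i) · 2πi · 1/(2*sqrt(437)) = 2*pi/(sqrt(437)) = 2*sqrt(437)*pi/437

Final answer: 2*sqrt(437)*pi/437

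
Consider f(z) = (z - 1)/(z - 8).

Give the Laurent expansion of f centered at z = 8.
Put w = z - (8), i.e. z = w + 8. The denominator is w, so it suffices to rewrite the numerator in powers of w.

P(z) = z - 1
P(w + 8) = 7 + w

Dividing each term by w:
  f = 7/w + 1

Substituting back w = z - 8:
  f(z) = 7/(z - 8) + 1

The series is finite because the numerator is a polynomial; the negative powers form the principal part, and the coefficient of 1/(z - 8) gives Res(f, 8) = 7.

Final answer: 7/(z - 8) + 1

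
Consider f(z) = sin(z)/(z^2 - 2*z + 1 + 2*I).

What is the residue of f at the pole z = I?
(1/4 - I/4)*sinh(1)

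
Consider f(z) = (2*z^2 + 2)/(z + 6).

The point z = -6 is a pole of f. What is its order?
1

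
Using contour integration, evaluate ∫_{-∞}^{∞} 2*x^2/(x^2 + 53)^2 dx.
sqrt(53)*pi/53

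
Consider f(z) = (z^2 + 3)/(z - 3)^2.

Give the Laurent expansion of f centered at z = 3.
Put w = z - (3), i.e. z = w + 3. The denominator is w^2, so it suffices to rewrite the numerator in powers of w.

P(z) = z^2 + 3
P(w + 3) = 12 + 6*w + w^2

Dividing each term by w^2:
  f = 12/w^2 + 6/w + 1

Substituting back w = z - 3:
  f(z) = 12/(z - 3)^2 + 6/(z - 3) + 1

The series is finite because the numerator is a polynomial; the negative powers form the principal part, and the coefficient of 1/(z - 3) gives Res(f, 3) = 6.

Final answer: 12/(z - 3)^2 + 6/(z - 3) + 1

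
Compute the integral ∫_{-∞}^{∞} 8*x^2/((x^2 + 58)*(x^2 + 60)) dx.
4*pi*(-sqrt(58) + 2*sqrt(15))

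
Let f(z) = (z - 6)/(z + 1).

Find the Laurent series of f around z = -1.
Put w = z - (-1), i.e. z = w - 1. The denominator is w, so it suffices to rewrite the numerator in powers of w.

P(z) = z - 6
P(w - 1) = -7 + w

Dividing each term by w:
  f = -7/w + 1

Substituting back w = z + 1:
  f(z) = -7/(z + 1) + 1

The series is finite because the numerator is a polynomial; the negative powers form the principal part, and the coefficient of 1/(z + 1) gives Res(f, -1) = -7.

Final answer: -7/(z + 1) + 1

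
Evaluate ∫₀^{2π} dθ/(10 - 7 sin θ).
Call the integral J. The integrand is 2π-periodic and we integrate over a full period, so shifting θ does not change the value (θ → θ + π/2 turns sin θ into cos θ; θ → θ + π flips the sign of the trig term). Hence
  J = ∫₀^{2π} dθ/(10 + 7 cos θ).
Put z = e^{iθ}: then cos θ = (z + 1/z)/2, dθ = dz/(iz), and z runs once counterclockwise around |z| = 1:
  J = ∮_{|z|=1} 1/(10 + 7*(z + 1/z)/2) · dz/(iz) = (2/i) ∮_{|z|=1} dz/(7*z^2 + 20*z + 7).
The roots of 7*z^2 + 20*z + 7 are z = (-10 ± sqrt(10^2 - 7^2))/7, with sqrt(51) = sqrt(51); their product is 1, so only z₊ = -10/7 + sqrt(51)/7 lies inside the unit circle (z₋ = -10/7 - sqrt(51)/7 lies outside).
z₊ is a simple zero of q(z) = 7*z^2 + 20*z + 7, so Res(1/q, z₊) = 1/q'(z₊) with q'(z) = 14*z + 20; and q'(z₊) = 7*(z₊ - z₋) = 2*sqrt(51).
Therefore J = (2/i) · 2πi · 1/(2*sqrt(51)) = 2*pi/(sqrt(51)) = 2*sqrt(51)*pi/51

Final answer: 2*sqrt(51)*pi/51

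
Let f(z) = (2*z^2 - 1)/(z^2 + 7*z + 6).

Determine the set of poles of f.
The singularities of f are the zeros of the denominator. Factoring,
  z^2 + 7*z + 6 = (z + 6)*(z + 1)
so the candidates are z = -6, z = -1.

Check the numerator P(z) = 2*z^2 - 1 at each one:
  P(-6) = 71 ≠ 0, so z = -6 is a (simple) pole.
  P(-1) = 1 ≠ 0, so z = -1 is a (simple) pole.

Poles of f: {-6, -1}

Final answer: {-6, -1}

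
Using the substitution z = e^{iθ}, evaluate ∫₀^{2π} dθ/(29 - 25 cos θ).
Call the integral J. The integrand is 2π-periodic and we integrate over a full period, so shifting θ does not change the value (θ → θ + π flips the sign of the trig term). Hence
  J = ∫₀^{2π} dθ/(29 + 25 cos θ).
Put z = e^{iθ}: then cos θ = (z + 1/z)/2, dθ = dz/(iz), and z runs once counterclockwise around |z| = 1:
  J = ∮_{|z|=1} 1/(29 + 25*(z + 1/z)/2) · dz/(iz) = (2/i) ∮_{|z|=1} dz/(25*z^2 + 58*z + 25).
The roots of 25*z^2 + 58*z + 25 are z = (-29 ± sqrt(29^2 - 25^2))/25, with sqrt(216) = 6*sqrt(6); their product is 1, so only z₊ = -29/25 + 6*sqrt(6)/25 lies inside the unit circle (z₋ = -29/25 - 6*sqrt(6)/25 lies outside).
z₊ is a simple zero of q(z) = 25*z^2 + 58*z + 25, so Res(1/q, z₊) = 1/q'(z₊) with q'(z) = 50*z + 58; and q'(z₊) = 25*(z₊ - z₋) = 12*sqrt(6).
Therefore J = (2/i) · 2πi · 1/(12*sqrt(6)) = 2*pi/(6*sqrt(6)) = sqrt(6)*pi/18

Final answer: sqrt(6)*pi/18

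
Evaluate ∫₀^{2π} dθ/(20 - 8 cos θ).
sqrt(21)*pi/42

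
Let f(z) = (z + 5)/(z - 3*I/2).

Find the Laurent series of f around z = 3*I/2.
(5 + 3*I/2)/(z - 3*I/2) + 1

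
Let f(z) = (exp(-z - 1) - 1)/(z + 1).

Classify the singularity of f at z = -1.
Let u = z + 1. The exponent is -z - 1 = -u, so
  f = (e^(-u) - 1)/u = ((-u) + (-u)^2/2 + (-u)^3/6 + ...)/u = -1 + (1/2)*u + (-1/6)*u^2 + ...
The Laurent expansion about u = 0 has no negative powers; equivalently lim_{z→-1} f(z) = -1 exists and is finite.
So the singularity is removable.

Final answer: removable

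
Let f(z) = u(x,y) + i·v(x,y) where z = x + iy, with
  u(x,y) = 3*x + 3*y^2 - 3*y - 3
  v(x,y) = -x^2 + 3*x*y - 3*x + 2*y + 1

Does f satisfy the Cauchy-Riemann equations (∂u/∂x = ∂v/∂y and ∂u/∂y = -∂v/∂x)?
∂u/∂x = 3
∂v/∂y = 3*x + 2
∂u/∂y = 6*y - 3
∂v/∂x = -2*x + 3*y - 3
∂u/∂x ≠ ∂v/∂y and ∂u/∂y ≠ -∂v/∂x; the Cauchy-Riemann equations are not satisfied, so f is not analytic.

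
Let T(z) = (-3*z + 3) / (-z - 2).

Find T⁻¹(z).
(-2*z - 3)/(z - 3)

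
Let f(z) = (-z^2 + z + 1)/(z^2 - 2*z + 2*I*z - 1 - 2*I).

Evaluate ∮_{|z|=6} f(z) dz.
By the residue theorem, ∮_C f(z) dz = 2πi · (sum of the residues of f at the poles inside |z| = 6).

The denominator factors as (z + I)*(z - 2 + I), so the singularities of f are simple poles at z = -I, z = 2 - I.
  |-I|² = 1 < 36 = 6², so this pole is inside the contour.
  |2 - I|² = 5 < 36 = 6², so this pole is inside the contour.

With P(z) = -z^2 + z + 1 and Q(z) = z^2 - 2*z + 2*I*z - 1 - 2*I, each pole is simple, so Res(f, z₀) = P(z₀)/Q'(z₀) with Q'(z) = 2*z - 2 + 2*I.
  Res(f, -I) = P(-I)/Q'(-I) = (2 - I)/(-2) = -1 + I/2
  Res(f, 2 - I) = P(2 - I)/Q'(2 - I) = (3*I)/(2) = 3*I/2

Sum of residues inside C: -1 + 2*I
∮_C f(z) dz = 2πi · (-1 + 2*I) = pi*(-4 - 2*I)

Final answer: pi*(-4 - 2*I)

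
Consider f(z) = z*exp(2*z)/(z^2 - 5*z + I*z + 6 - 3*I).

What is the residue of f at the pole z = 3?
Write f(z) = P(z)/Q(z) with P(z) = z*exp(2*z) and Q(z) = z^2 - 5*z + I*z + 6 - 3*I.
The denominator factors as Q(z) = (z - 3)*(z - 2 + I), so z = 3 is a simple zero of Q and P is analytic there; z = 3 is therefore a simple pole and
  Res(f, z₀) = P(z₀)/Q'(z₀).

Q'(z) = 2*z - 5 + I, so Q'(3) = 1 + I.
P(3) = 3*exp(6).

Res(f, 3) = (3*exp(6))/(1 + I) = (3/2 - 3*I/2)*exp(6)

Final answer: (3/2 - 3*I/2)*exp(6)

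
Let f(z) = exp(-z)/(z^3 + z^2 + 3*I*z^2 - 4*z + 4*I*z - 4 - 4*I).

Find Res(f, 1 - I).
Write f(z) = P(z)/Q(z) with P(z) = exp(-z) and Q(z) = z^3 + z^2 + 3*I*z^2 - 4*z + 4*I*z - 4 - 4*I.
The denominator factors as Q(z) = (z - 1 + I)*(z + 2)*(z + 2*I), so z = 1 - I is a simple zero of Q and P is analytic there; z = 1 - I is therefore a simple pole and
  Res(f, z₀) = P(z₀)/Q'(z₀).

Q'(z) = 3*z^2 + 2*z + 6*I*z - 4 + 4*I, so Q'(1 - I) = 4 + 2*I.
P(1 - I) = exp(-1 + I).

Res(f, 1 - I) = (exp(-1 + I))/(4 + 2*I) = (1/5 - I/10)*exp(-1 + I)

Final answer: (1/5 - I/10)*exp(-1 + I)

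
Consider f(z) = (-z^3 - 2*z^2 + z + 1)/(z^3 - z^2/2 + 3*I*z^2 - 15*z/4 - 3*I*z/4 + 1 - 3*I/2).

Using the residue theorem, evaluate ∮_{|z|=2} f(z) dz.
By the residue theorem, ∮_C f(z) dz = 2πi · (sum of the residues of f at the poles inside |z| = 2).

The denominator factors as (z - 1 + 3*I/2)*(z - 1/2 + I/2)*(z + 1 + I), so the singularities of f are simple poles at z = 1 - 3*I/2, z = 1/2 - I/2, z = -1 - I.
  |1 - 3*I/2|² = 13/4 < 4 = 2², so this pole is inside the contour.
  |1/2 - I/2|² = 1/2 < 4 = 2², so this pole is inside the contour.
  |-1 - I|² = 2 < 4 = 2², so this pole is inside the contour.

With P(z) = -z^3 - 2*z^2 + z + 1 and Q(z) = z^3 - z^2/2 + 3*I*z^2 - 15*z/4 - 3*I*z/4 + 1 - 3*I/2, each pole is simple, so Res(f, z₀) = P(z₀)/Q'(z₀) with Q'(z) = 3*z^2 - z + 6*I*z - 15/4 - 3*I/4.
  Res(f, 1 - 3*I/2) = P(1 - 3*I/2)/Q'(1 - 3*I/2) = (41/4 + 45*I/8)/(1/2 - 9*I/4) = -241/170 + 414*I/85
  Res(f, 1/2 - I/2) = P(1/2 - I/2)/Q'(1/2 - I/2) = (7/4 + 3*I/4)/(-5/4 + 5*I/4) = -2/5 - I
  Res(f, -1 - I) = P(-1 - I)/Q'(-1 - I) = (-2 - 3*I)/(13/4 + I/4) = -58/85 - 74*I/85

Sum of residues inside C: -5/2 + 3*I
∮_C f(z) dz = 2πi · (-5/2 + 3*I) = pi*(-6 - 5*I)

Final answer: pi*(-6 - 5*I)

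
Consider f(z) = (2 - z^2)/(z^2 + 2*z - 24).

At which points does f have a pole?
The singularities of f are the zeros of the denominator. Factoring,
  z^2 + 2*z - 24 = (z + 6)*(z - 4)
so the candidates are z = -6, z = 4.

Check the numerator P(z) = 2 - z^2 at each one:
  P(-6) = -34 ≠ 0, so z = -6 is a (simple) pole.
  P(4) = -14 ≠ 0, so z = 4 is a (simple) pole.

Poles of f: {-6, 4}

Final answer: {-6, 4}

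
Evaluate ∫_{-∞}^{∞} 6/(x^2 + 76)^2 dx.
Let f(z) = 6/(z^2 + 76)^2. The denominator has no real zeros and deg Q - deg P = 4 ≥ 2, so the integral of f over the upper semicircle |z| = R tends to 0 as R → ∞. Closing the contour in the upper half-plane,
  ∫_{-∞}^{∞} f(x) dx = 2πi · Σ Res(f, z_k)  over the poles with Im z_k > 0.

Zeros of the denominator: z^2 + 76 = 0 gives z = ±2*sqrt(19)*I.
Upper half-plane: z = 2*sqrt(19)*I (a pole of order 2).

Write f(z) = g(z)/(z - 2*sqrt(19)*I)^2 with g(z) = 6/(z + 2*sqrt(19)*I)^2. For a double pole, Res(f, z₀) = g'(z₀):
  g'(z) = -12/(z + 2*sqrt(19)*I)^3
  Res(f, 2*sqrt(19)*I) = g'(2*sqrt(19)*I) = -3*sqrt(19)*I/5776

∫_{-∞}^{∞} f(x) dx = 2πi · (-3*sqrt(19)*I/5776) = 3*sqrt(19)*pi/2888

Final answer: 3*sqrt(19)*pi/2888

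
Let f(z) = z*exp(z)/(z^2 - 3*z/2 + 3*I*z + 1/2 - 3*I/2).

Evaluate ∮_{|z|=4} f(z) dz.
By the residue theorem, ∮_C f(z) dz = 2πi · (sum of the residues of f at the poles inside |z| = 4).

The denominator factors as (z - 1/2)*(z - 1 + 3*I), so the singularities of f are simple poles at z = 1/2, z = 1 - 3*I.
  |1/2|² = 1/4 < 16 = 4², so this pole is inside the contour.
  |1 - 3*I|² = 10 < 16 = 4², so this pole is inside the contour.

With P(z) = z*exp(z) and Q(z) = z^2 - 3*z/2 + 3*I*z + 1/2 - 3*I/2, each pole is simple, so Res(f, z₀) = P(z₀)/Q'(z₀) with Q'(z) = 2*z - 3/2 + 3*I.
  Res(f, 1/2) = P(1/2)/Q'(1/2) = (exp(1/2)/2)/(-1/2 + 3*I) = (-1/37 - 6*I/37)*exp(1/2)
  Res(f, 1 - 3*I) = P(1 - 3*I)/Q'(1 - 3*I) = ((1 - 3*I)*exp(1 - 3*I))/(1/2 - 3*I) = (38/37 + 6*I/37)*exp(1 - 3*I)

Sum of residues inside C: (38/37 + 6*I/37)*exp(1 - 3*I) + (-1/37 - 6*I/37)*exp(1/2)
∮_C f(z) dz = 2πi · ((38/37 + 6*I/37)*exp(1 - 3*I) + (-1/37 - 6*I/37)*exp(1/2)) = pi*(-12/37 + 76*I/37)*exp(1 - 3*I) + pi*(12/37 - 2*I/37)*exp(1/2)

Final answer: pi*(-12/37 + 76*I/37)*exp(1 - 3*I) + pi*(12/37 - 2*I/37)*exp(1/2)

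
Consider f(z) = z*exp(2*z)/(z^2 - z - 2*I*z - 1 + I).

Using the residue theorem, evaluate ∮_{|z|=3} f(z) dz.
By the residue theorem, ∮_C f(z) dz = 2πi · (sum of the residues of f at the poles inside |z| = 3).

The denominator factors as (z - I)*(z - 1 - I), so the singularities of f are simple poles at z = I, z = 1 + I.
  |I|² = 1 < 9 = 3², so this pole is inside the contour.
  |1 + I|² = 2 < 9 = 3², so this pole is inside the contour.

With P(z) = z*exp(2*z) and Q(z) = z^2 - z - 2*I*z - 1 + I, each pole is simple, so Res(f, z₀) = P(z₀)/Q'(z₀) with Q'(z) = 2*z - 1 - 2*I.
  Res(f, I) = P(I)/Q'(I) = (I*exp(2*I))/(-1) = -I*exp(2*I)
  Res(f, 1 + I) = P(1 + I)/Q'(1 + I) = ((1 + I)*exp(2 + 2*I))/(1) = (1 + I)*exp(2 + 2*I)

Sum of residues inside C: -I*exp(2*I) + (1 + I)*exp(2 + 2*I)
∮_C f(z) dz = 2πi · (-I*exp(2*I) + (1 + I)*exp(2 + 2*I)) = pi*(-2 + 2*I)*exp(2 + 2*I) + 2*pi*exp(2*I)

Final answer: pi*(-2 + 2*I)*exp(2 + 2*I) + 2*pi*exp(2*I)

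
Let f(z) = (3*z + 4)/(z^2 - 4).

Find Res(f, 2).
Write f(z) = P(z)/Q(z) with P(z) = 3*z + 4 and Q(z) = z^2 - 4.
The denominator factors as Q(z) = (z - 2)*(z + 2), so z = 2 is a simple zero of Q and P is analytic there; z = 2 is therefore a simple pole and
  Res(f, z₀) = P(z₀)/Q'(z₀).

Q'(z) = 2*z, so Q'(2) = 4.
P(2) = 10.

Res(f, 2) = (10)/(4) = 5/2

Final answer: 5/2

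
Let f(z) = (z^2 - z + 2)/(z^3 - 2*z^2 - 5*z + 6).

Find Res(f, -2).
Write f(z) = P(z)/Q(z) with P(z) = z^2 - z + 2 and Q(z) = z^3 - 2*z^2 - 5*z + 6.
The denominator factors as Q(z) = (z + 2)*(z - 1)*(z - 3), so z = -2 is a simple zero of Q and P is analytic there; z = -2 is therefore a simple pole and
  Res(f, z₀) = P(z₀)/Q'(z₀).

Q'(z) = 3*z^2 - 4*z - 5, so Q'(-2) = 15.
P(-2) = 8.

Res(f, -2) = (8)/(15) = 8/15

Final answer: 8/15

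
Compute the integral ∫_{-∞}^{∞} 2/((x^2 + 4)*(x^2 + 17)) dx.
Let f(z) = 2/((z^2 + 4)*(z^2 + 17)). The denominator has no real zeros and deg Q - deg P = 4 ≥ 2, so the integral of f over the upper semicircle |z| = R tends to 0 as R → ∞. Closing the contour in the upper half-plane,
  ∫_{-∞}^{∞} f(x) dx = 2πi · Σ Res(f, z_k)  over the poles with Im z_k > 0.

Zeros of the denominator: z^2 + 4 = 0 gives z = ±2*I; z^2 + 17 = 0 gives z = ±sqrt(17)*I.
Upper half-plane: z = 2*I, z = sqrt(17)*I (simple).

Each pole is a simple zero of Q(z) = z^4 + 21*z^2 + 68, so Res(f, z₀) = P(z₀)/Q'(z₀) with P(z) = 2, Q'(z) = 4*z^3 + 42*z:
  Res(f, 2*I) = (2)/(52*I) = -I/26
  Res(f, sqrt(17)*I) = (2)/(-26*sqrt(17)*I) = sqrt(17)*I/221

Sum of residues: I*(-17 + 2*sqrt(17))/442
∫_{-∞}^{∞} f(x) dx = 2πi · (I*(-17 + 2*sqrt(17))/442) = pi*(17 - 2*sqrt(17))/221

Final answer: pi*(17 - 2*sqrt(17))/221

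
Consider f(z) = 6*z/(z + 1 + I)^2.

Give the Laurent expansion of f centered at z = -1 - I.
Put w = z - (-1 - I), i.e. z = w - 1 - I. The denominator is w^2, so it suffices to rewrite the numerator in powers of w.

P(z) = 6*z
P(w - 1 - I) = -6 - 6*I + 6*w

Dividing each term by w^2:
  f = (-6 - 6*I)/w^2 + 6/w

Substituting back w = z + 1 + I:
  f(z) = (-6 - 6*I)/(z + 1 + I)^2 + 6/(z + 1 + I)

The series is finite because the numerator is a polynomial; the negative powers form the principal part, and the coefficient of 1/(z + 1 + I) gives Res(f, -1 - I) = 6.

Final answer: (-6 - 6*I)/(z + 1 + I)^2 + 6/(z + 1 + I)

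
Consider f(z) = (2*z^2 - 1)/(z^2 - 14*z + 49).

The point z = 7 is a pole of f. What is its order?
Factor the denominator:
  z^2 - 14*z + 49 = (z - 7)^2

The numerator P(z) = 2*z^2 - 1 has P(7) = 97 ≠ 0, so no factor of (z - 7) cancels.
Near z = 7 we can therefore write f(z) = g(z)/(z - 7)^2 with g analytic at 7 and g(7) ≠ 0 (g is just the numerator).

Hence z = 7 is a pole of order 2.

Final answer: 2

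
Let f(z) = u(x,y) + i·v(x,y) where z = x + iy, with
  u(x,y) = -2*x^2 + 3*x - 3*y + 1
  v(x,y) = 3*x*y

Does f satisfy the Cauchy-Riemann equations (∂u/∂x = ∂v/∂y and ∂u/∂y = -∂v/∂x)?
∂u/∂x = 3 - 4*x
∂v/∂y = 3*x
∂u/∂y = -3
∂v/∂x = 3*y
∂u/∂x ≠ ∂v/∂y and ∂u/∂y ≠ -∂v/∂x; the Cauchy-Riemann equations are not satisfied, so f is not analytic.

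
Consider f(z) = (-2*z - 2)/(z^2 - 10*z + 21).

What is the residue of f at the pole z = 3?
Write f(z) = P(z)/Q(z) with P(z) = -2*z - 2 and Q(z) = z^2 - 10*z + 21.
The denominator factors as Q(z) = (z - 7)*(z - 3), so z = 3 is a simple zero of Q and P is analytic there; z = 3 is therefore a simple pole and
  Res(f, z₀) = P(z₀)/Q'(z₀).

Q'(z) = 2*z - 10, so Q'(3) = -4.
P(3) = -8.

Res(f, 3) = (-8)/(-4) = 2

Final answer: 2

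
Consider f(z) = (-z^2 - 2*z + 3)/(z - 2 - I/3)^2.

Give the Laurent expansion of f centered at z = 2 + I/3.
(-44/9 - 2*I)/(z - 2 - I/3)^2 + (-6 - 2*I/3)/(z - 2 - I/3) - 1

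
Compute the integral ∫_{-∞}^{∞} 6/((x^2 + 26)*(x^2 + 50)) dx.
Let f(z) = 6/((z^2 + 26)*(z^2 + 50)). The denominator has no real zeros and deg Q - deg P = 4 ≥ 2, so the integral of f over the upper semicircle |z| = R tends to 0 as R → ∞. Closing the contour in the upper half-plane,
  ∫_{-∞}^{∞} f(x) dx = 2πi · Σ Res(f, z_k)  over the poles with Im z_k > 0.

Zeros of the denominator: z^2 + 26 = 0 gives z = ±sqrt(26)*I; z^2 + 50 = 0 gives z = ±5*sqrt(2)*I.
Upper half-plane: z = 5*sqrt(2)*I, z = sqrt(26)*I (simple).

Each pole is a simple zero of Q(z) = z^4 + 76*z^2 + 1300, so Res(f, z₀) = P(z₀)/Q'(z₀) with P(z) = 6, Q'(z) = 4*z^3 + 152*z:
  Res(f, 5*sqrt(2)*I) = (6)/(-240*sqrt(2)*I) = sqrt(2)*I/80
  Res(f, sqrt(26)*I) = (6)/(48*sqrt(26)*I) = -sqrt(26)*I/208

Sum of residues: I*(-sqrt(26)/208 + sqrt(2)/80)
∫_{-∞}^{∞} f(x) dx = 2πi · (I*(-sqrt(26)/208 + sqrt(2)/80)) = pi*(-13*sqrt(2) + 5*sqrt(26))/520

Final answer: pi*(-13*sqrt(2) + 5*sqrt(26))/520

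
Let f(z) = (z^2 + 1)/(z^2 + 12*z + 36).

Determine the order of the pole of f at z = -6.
2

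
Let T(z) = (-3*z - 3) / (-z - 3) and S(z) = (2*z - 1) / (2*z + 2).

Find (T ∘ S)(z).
(T ∘ S)(z) = T(S(z)) = ((-3)*S(z) + (-3))/((-1)*S(z) + (-3)). Multiply numerator and denominator by 2*z + 2:
  numerator:   (-3)*(2*z - 1) + (-3)*(2*z + 2) = -12*z - 3
  denominator: (-1)*(2*z - 1) + (-3)*(2*z + 2) = -8*z - 5
(T ∘ S)(z) = (-12*z - 3)/(-8*z - 5) = (12*z + 3)/(8*z + 5)

Final answer: (12*z + 3)/(8*z + 5)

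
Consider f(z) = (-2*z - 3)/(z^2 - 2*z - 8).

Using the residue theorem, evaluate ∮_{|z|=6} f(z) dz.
-4*I*pi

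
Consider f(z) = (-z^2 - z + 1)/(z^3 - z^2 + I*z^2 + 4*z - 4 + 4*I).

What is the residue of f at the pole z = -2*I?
-3/8 - 7*I/8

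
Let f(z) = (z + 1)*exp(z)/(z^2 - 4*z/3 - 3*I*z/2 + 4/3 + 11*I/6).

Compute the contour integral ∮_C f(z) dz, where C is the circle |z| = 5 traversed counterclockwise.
By the residue theorem, ∮_C f(z) dz = 2πi · (sum of the residues of f at the poles inside |z| = 5).

The denominator factors as (z - 1 + I/2)*(z - 1/3 - 2*I), so the singularities of f are simple poles at z = 1 - I/2, z = 1/3 + 2*I.
  |1 - I/2|² = 5/4 < 25 = 5², so this pole is inside the contour.
  |1/3 + 2*I|² = 37/9 < 25 = 5², so this pole is inside the contour.

With P(z) = (z + 1)*exp(z) and Q(z) = z^2 - 4*z/3 - 3*I*z/2 + 4/3 + 11*I/6, each pole is simple, so Res(f, z₀) = P(z₀)/Q'(z₀) with Q'(z) = 2*z - 4/3 - 3*I/2.
  Res(f, 1 - I/2) = P(1 - I/2)/Q'(1 - I/2) = ((2 - I/2)*exp(1 - I/2))/(2/3 - 5*I/2) = (93/241 + 168*I/241)*exp(1 - I/2)
  Res(f, 1/3 + 2*I) = P(1/3 + 2*I)/Q'(1/3 + 2*I) = ((4/3 + 2*I)*exp(1/3 + 2*I))/(-2/3 + 5*I/2) = (148/241 - 168*I/241)*exp(1/3 + 2*I)

Sum of residues inside C: (93/241 + 168*I/241)*exp(1 - I/2) + (148/241 - 168*I/241)*exp(1/3 + 2*I)
∮_C f(z) dz = 2πi · ((93/241 + 168*I/241)*exp(1 - I/2) + (148/241 - 168*I/241)*exp(1/3 + 2*I)) = pi*(336/241 + 296*I/241)*exp(1/3 + 2*I) + pi*(-336/241 + 186*I/241)*exp(1 - I/2)

Final answer: pi*(336/241 + 296*I/241)*exp(1/3 + 2*I) + pi*(-336/241 + 186*I/241)*exp(1 - I/2)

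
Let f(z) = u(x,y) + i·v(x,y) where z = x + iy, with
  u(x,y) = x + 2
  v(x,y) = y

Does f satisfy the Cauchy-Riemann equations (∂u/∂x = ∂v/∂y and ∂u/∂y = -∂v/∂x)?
∂u/∂x = 1
∂v/∂y = 1
∂u/∂y = 0
∂v/∂x = 0
∂u/∂x = ∂v/∂y and ∂u/∂y = -∂v/∂x hold identically; f is analytic.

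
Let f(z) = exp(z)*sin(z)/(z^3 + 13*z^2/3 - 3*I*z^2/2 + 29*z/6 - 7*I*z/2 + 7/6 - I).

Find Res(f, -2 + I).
Write f(z) = P(z)/Q(z) with P(z) = exp(z)*sin(z) and Q(z) = z^3 + 13*z^2/3 - 3*I*z^2/2 + 29*z/6 - 7*I*z/2 + 7/6 - I.
The denominator factors as Q(z) = (z + 1/3)*(z + 2 - I/2)*(z + 2 - I), so z = -2 + I is a simple zero of Q and P is analytic there; z = -2 + I is therefore a simple pole and
  Res(f, z₀) = P(z₀)/Q'(z₀).

Q'(z) = 3*z^2 + 26*z/3 - 3*I*z + 29/6 - 7*I/2, so Q'(-2 + I) = -1/2 - 5*I/6.
P(-2 + I) = -exp(-2 + I)*sin(2 - I).

Res(f, -2 + I) = (-exp(-2 + I)*sin(2 - I))/(-1/2 - 5*I/6) = (9/17 - 15*I/17)*exp(-2 + I)*sin(2 - I)

Final answer: (9/17 - 15*I/17)*exp(-2 + I)*sin(2 - I)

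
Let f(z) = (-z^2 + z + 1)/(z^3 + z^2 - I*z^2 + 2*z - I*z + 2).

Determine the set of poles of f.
The singularities of f are the zeros of the denominator. Factoring,
  z^3 + z^2 - I*z^2 + 2*z - I*z + 2 = (z + I)*(z + 1)*(z - 2*I)
so the candidates are z = -I, z = -1, z = 2*I.

Check the numerator P(z) = -z^2 + z + 1 at each one:
  P(-I) = 2 - I ≠ 0, so z = -I is a (simple) pole.
  P(-1) = -1 ≠ 0, so z = -1 is a (simple) pole.
  P(2*I) = 5 + 2*I ≠ 0, so z = 2*I is a (simple) pole.

Poles of f: {-1, -I, 2*I}

Final answer: {-1, -I, 2*I}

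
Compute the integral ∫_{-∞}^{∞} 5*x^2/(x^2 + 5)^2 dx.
Let f(z) = 5*z^2/(z^2 + 5)^2. The denominator has no real zeros and deg Q - deg P = 2 ≥ 2, so the integral of f over the upper semicircle |z| = R tends to 0 as R → ∞. Closing the contour in the upper half-plane,
  ∫_{-∞}^{∞} f(x) dx = 2πi · Σ Res(f, z_k)  over the poles with Im z_k > 0.

Zeros of the denominator: z^2 + 5 = 0 gives z = ±sqrt(5)*I.
Upper half-plane: z = sqrt(5)*I (a pole of order 2).

Write f(z) = g(z)/(z - sqrt(5)*I)^2 with g(z) = 5*z^2/(z + sqrt(5)*I)^2. For a double pole, Res(f, z₀) = g'(z₀):
  g'(z) = 10*sqrt(5)*I*z/(z + sqrt(5)*I)^3
  Res(f, sqrt(5)*I) = g'(sqrt(5)*I) = -sqrt(5)*I/4

∫_{-∞}^{∞} f(x) dx = 2πi · (-sqrt(5)*I/4) = sqrt(5)*pi/2

Final answer: sqrt(5)*pi/2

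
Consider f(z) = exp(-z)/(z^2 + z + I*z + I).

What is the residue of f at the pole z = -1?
Write f(z) = P(z)/Q(z) with P(z) = exp(-z) and Q(z) = z^2 + z + I*z + I.
The denominator factors as Q(z) = (z + I)*(z + 1), so z = -1 is a simple zero of Q and P is analytic there; z = -1 is therefore a simple pole and
  Res(f, z₀) = P(z₀)/Q'(z₀).

Q'(z) = 2*z + 1 + I, so Q'(-1) = -1 + I.
P(-1) = exp(1).

Res(f, -1) = (exp(1))/(-1 + I) = exp(1)*(-1/2 - I/2)

Final answer: exp(1)*(-1/2 - I/2)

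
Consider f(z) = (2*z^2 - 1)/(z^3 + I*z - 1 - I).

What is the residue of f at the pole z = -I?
Write f(z) = P(z)/Q(z) with P(z) = 2*z^2 - 1 and Q(z) = z^3 + I*z - 1 - I.
The denominator factors as Q(z) = (z - 1)*(z + I)*(z + 1 - I), so z = -I is a simple zero of Q and P is analytic there; z = -I is therefore a simple pole and
  Res(f, z₀) = P(z₀)/Q'(z₀).

Q'(z) = 3*z^2 + I, so Q'(-I) = -3 + I.
P(-I) = -3.

Res(f, -I) = (-3)/(-3 + I) = 9/10 + 3*I/10

Final answer: 9/10 + 3*I/10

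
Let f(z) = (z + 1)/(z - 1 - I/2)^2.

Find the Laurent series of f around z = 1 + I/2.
Put w = z - (1 + I/2), i.e. z = w + 1 + I/2. The denominator is w^2, so it suffices to rewrite the numerator in powers of w.

P(z) = z + 1
P(w + 1 + I/2) = 2 + I/2 + w

Dividing each term by w^2:
  f = (2 + I/2)/w^2 + 1/w

Substituting back w = z - 1 - I/2:
  f(z) = (2 + I/2)/(z - 1 - I/2)^2 + 1/(z - 1 - I/2)

The series is finite because the numerator is a polynomial; the negative powers form the principal part, and the coefficient of 1/(z - 1 - I/2) gives Res(f, 1 + I/2) = 1.

Final answer: (2 + I/2)/(z - 1 - I/2)^2 + 1/(z - 1 - I/2)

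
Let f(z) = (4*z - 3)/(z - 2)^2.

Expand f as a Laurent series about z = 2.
Put w = z - (2), i.e. z = w + 2. The denominator is w^2, so it suffices to rewrite the numerator in powers of w.

P(z) = 4*z - 3
P(w + 2) = 5 + 4*w

Dividing each term by w^2:
  f = 5/w^2 + 4/w

Substituting back w = z - 2:
  f(z) = 5/(z - 2)^2 + 4/(z - 2)

The series is finite because the numerator is a polynomial; the negative powers form the principal part, and the coefficient of 1/(z - 2) gives Res(f, 2) = 4.

Final answer: 5/(z - 2)^2 + 4/(z - 2)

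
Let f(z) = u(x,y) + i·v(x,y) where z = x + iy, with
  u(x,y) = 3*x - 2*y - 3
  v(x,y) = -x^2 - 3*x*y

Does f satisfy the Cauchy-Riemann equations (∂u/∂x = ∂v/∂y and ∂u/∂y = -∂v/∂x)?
∂u/∂x = 3
∂v/∂y = -3*x
∂u/∂y = -2
∂v/∂x = -2*x - 3*y
∂u/∂x ≠ ∂v/∂y and ∂u/∂y ≠ -∂v/∂x; the Cauchy-Riemann equations are not satisfied, so f is not analytic.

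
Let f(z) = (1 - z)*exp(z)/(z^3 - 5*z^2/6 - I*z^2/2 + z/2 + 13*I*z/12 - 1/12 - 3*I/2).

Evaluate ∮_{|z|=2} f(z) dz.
pi*(462/965 - 366*I/965)*exp(1/2 - I) + pi*(114/545 - 162*I/545)*exp(1 + I/2) + pi*(-14472/21037 + 14232*I/21037)*exp(-2/3 + I)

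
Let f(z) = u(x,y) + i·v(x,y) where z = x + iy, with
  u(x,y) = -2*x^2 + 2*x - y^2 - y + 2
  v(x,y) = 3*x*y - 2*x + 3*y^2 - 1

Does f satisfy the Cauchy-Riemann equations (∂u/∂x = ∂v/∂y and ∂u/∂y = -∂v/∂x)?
∂u/∂x = 2 - 4*x
∂v/∂y = 3*x + 6*y
∂u/∂y = -2*y - 1
∂v/∂x = 3*y - 2
∂u/∂x ≠ ∂v/∂y and ∂u/∂y ≠ -∂v/∂x; the Cauchy-Riemann equations are not satisfied, so f is not analytic.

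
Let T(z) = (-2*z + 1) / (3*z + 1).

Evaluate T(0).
Substitute z = 0:
  numerator:   -2*(0) + 1 = 1
  denominator: 3*(0) + 1 = 1
T(0) = (1)/(1) = 1

Final answer: 1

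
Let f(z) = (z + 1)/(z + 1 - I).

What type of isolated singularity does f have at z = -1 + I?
Write f(z) = g(z)/(z + 1 - I) with g(z) = z + 1.
g is entire and g(-1 + I) = I ≠ 0, so no factor of (z + 1 - I) cancels: the Laurent expansion of f about z = -1 + I starts at the power -1, i.e. lim_{z→z₀} (z - z₀) f(z) = I is finite and nonzero.
So z = -1 + I is a pole of order 1.

Final answer: pole of order 1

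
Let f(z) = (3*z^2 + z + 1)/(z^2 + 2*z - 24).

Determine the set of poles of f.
The singularities of f are the zeros of the denominator. Factoring,
  z^2 + 2*z - 24 = (z + 6)*(z - 4)
so the candidates are z = -6, z = 4.

Check the numerator P(z) = 3*z^2 + z + 1 at each one:
  P(-6) = 103 ≠ 0, so z = -6 is a (simple) pole.
  P(4) = 53 ≠ 0, so z = 4 is a (simple) pole.

Poles of f: {-6, 4}

Final answer: {-6, 4}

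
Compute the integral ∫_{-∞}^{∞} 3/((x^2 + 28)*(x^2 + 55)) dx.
Let f(z) = 3/((z^2 + 28)*(z^2 + 55)). The denominator has no real zeros and deg Q - deg P = 4 ≥ 2, so the integral of f over the upper semicircle |z| = R tends to 0 as R → ∞. Closing the contour in the upper half-plane,
  ∫_{-∞}^{∞} f(x) dx = 2πi · Σ Res(f, z_k)  over the poles with Im z_k > 0.

Zeros of the denominator: z^2 + 55 = 0 gives z = ±sqrt(55)*I; z^2 + 28 = 0 gives z = ±2*sqrt(7)*I.
Upper half-plane: z = sqrt(55)*I, z = 2*sqrt(7)*I (simple).

Each pole is a simple zero of Q(z) = z^4 + 83*z^2 + 1540, so Res(f, z₀) = P(z₀)/Q'(z₀) with P(z) = 3, Q'(z) = 4*z^3 + 166*z:
  Res(f, sqrt(55)*I) = (3)/(-54*sqrt(55)*I) = sqrt(55)*I/990
  Res(f, 2*sqrt(7)*I) = (3)/(108*sqrt(7)*I) = -sqrt(7)*I/252

Sum of residues: I*(-sqrt(7)/252 + sqrt(55)/990)
∫_{-∞}^{∞} f(x) dx = 2πi · (I*(-sqrt(7)/252 + sqrt(55)/990)) = pi*(-14*sqrt(55) + 55*sqrt(7))/6930

Final answer: pi*(-14*sqrt(55) + 55*sqrt(7))/6930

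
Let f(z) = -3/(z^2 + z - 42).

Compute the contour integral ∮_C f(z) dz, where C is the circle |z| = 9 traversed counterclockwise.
By the residue theorem, ∮_C f(z) dz = 2πi · (sum of the residues of f at the poles inside |z| = 9).

The denominator factors as (z - 6)*(z + 7), so the singularities of f are simple poles at z = 6, z = -7.
  |6|² = 36 < 81 = 9², so this pole is inside the contour.
  |-7|² = 49 < 81 = 9², so this pole is inside the contour.

With P(z) = -3 and Q(z) = z^2 + z - 42, each pole is simple, so Res(f, z₀) = P(z₀)/Q'(z₀) with Q'(z) = 2*z + 1.
  Res(f, 6) = P(6)/Q'(6) = (-3)/(13) = -3/13
  Res(f, -7) = P(-7)/Q'(-7) = (-3)/(-13) = 3/13

Sum of residues inside C: 0
∮_C f(z) dz = 2πi · (0) = 0

Final answer: 0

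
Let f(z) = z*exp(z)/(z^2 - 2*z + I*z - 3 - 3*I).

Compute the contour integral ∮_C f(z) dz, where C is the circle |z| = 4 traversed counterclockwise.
By the residue theorem, ∮_C f(z) dz = 2πi · (sum of the residues of f at the poles inside |z| = 4).

The denominator factors as (z + 1 + I)*(z - 3), so the singularities of f are simple poles at z = -1 - I, z = 3.
  |-1 - I|² = 2 < 16 = 4², so this pole is inside the contour.
  |3|² = 9 < 16 = 4², so this pole is inside the contour.

With P(z) = z*exp(z) and Q(z) = z^2 - 2*z + I*z - 3 - 3*I, each pole is simple, so Res(f, z₀) = P(z₀)/Q'(z₀) with Q'(z) = 2*z - 2 + I.
  Res(f, -1 - I) = P(-1 - I)/Q'(-1 - I) = ((-1 - I)*exp(-1 - I))/(-4 - I) = (5/17 + 3*I/17)*exp(-1 - I)
  Res(f, 3) = P(3)/Q'(3) = (3*exp(3))/(4 + I) = (12/17 - 3*I/17)*exp(3)

Sum of residues inside C: (12/17 - 3*I/17)*exp(3) + (5/17 + 3*I/17)*exp(-1 - I)
∮_C f(z) dz = 2πi · ((12/17 - 3*I/17)*exp(3) + (5/17 + 3*I/17)*exp(-1 - I)) = pi*(-6/17 + 10*I/17)*exp(-1 - I) + pi*(6/17 + 24*I/17)*exp(3)

Final answer: pi*(-6/17 + 10*I/17)*exp(-1 - I) + pi*(6/17 + 24*I/17)*exp(3)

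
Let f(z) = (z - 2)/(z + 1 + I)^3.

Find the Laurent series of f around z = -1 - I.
Put w = z - (-1 - I), i.e. z = w - 1 - I. The denominator is w^3, so it suffices to rewrite the numerator in powers of w.

P(z) = z - 2
P(w - 1 - I) = -3 - I + w

Dividing each term by w^3:
  f = (-3 - I)/w^3 + 1/w^2

Substituting back w = z + 1 + I:
  f(z) = (-3 - I)/(z + 1 + I)^3 + 1/(z + 1 + I)^2

The series is finite because the numerator is a polynomial; the negative powers form the principal part.

Final answer: (-3 - I)/(z + 1 + I)^3 + 1/(z + 1 + I)^2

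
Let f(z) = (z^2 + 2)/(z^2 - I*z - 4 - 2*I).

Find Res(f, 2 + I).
24/17 + 11*I/17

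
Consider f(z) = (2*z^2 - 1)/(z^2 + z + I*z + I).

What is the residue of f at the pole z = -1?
Write f(z) = P(z)/Q(z) with P(z) = 2*z^2 - 1 and Q(z) = z^2 + z + I*z + I.
The denominator factors as Q(z) = (z + I)*(z + 1), so z = -1 is a simple zero of Q and P is analytic there; z = -1 is therefore a simple pole and
  Res(f, z₀) = P(z₀)/Q'(z₀).

Q'(z) = 2*z + 1 + I, so Q'(-1) = -1 + I.
P(-1) = 1.

Res(f, -1) = (1)/(-1 + I) = -1/2 - I/2

Final answer: -1/2 - I/2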